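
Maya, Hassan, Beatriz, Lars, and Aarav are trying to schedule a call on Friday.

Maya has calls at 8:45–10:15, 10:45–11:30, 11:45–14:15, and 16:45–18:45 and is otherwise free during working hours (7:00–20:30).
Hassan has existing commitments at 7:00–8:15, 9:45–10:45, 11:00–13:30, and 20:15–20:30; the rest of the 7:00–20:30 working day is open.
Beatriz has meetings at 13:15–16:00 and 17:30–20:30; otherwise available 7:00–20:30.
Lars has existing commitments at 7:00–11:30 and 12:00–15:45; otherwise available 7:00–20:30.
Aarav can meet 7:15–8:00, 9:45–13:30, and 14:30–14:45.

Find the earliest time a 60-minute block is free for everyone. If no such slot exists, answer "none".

Maya free within 07:00–20:30: 07:00–08:45, 10:15–10:45, 11:30–11:45, 14:15–16:45, 18:45–20:30.
Hassan free within 07:00–20:30: 08:15–09:45, 10:45–11:00, 13:30–20:15.
Beatriz free within 07:00–20:30: 07:00–13:15, 16:00–17:30.
Lars free within 07:00–20:30: 11:30–12:00, 15:45–20:30.
Maya ∩ Hassan: 08:15–08:45, 14:15–16:45, 18:45–20:15.
Maya ∩ Hassan ∩ Beatriz: 08:15–08:45, 16:00–16:45.
Maya ∩ Hassan ∩ Beatriz ∩ Lars: 16:00–16:45.
Maya ∩ Hassan ∩ Beatriz ∩ Lars ∩ Aarav: (none).
Windows ≥ 60 min: (none).

none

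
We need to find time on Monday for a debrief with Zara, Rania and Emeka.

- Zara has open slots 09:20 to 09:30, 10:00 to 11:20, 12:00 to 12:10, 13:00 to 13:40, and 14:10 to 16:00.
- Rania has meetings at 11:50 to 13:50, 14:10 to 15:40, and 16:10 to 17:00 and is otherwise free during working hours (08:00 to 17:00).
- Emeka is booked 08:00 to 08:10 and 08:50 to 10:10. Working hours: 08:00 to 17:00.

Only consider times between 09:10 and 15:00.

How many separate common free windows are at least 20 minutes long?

Rania free within 08:00–17:00: 08:00–11:50, 13:50–14:10, 15:40–16:10.
Emeka free within 08:00–17:00: 08:10–08:50, 10:10–17:00.
Zara ∩ Rania: 09:20–09:30, 10:00–11:20, 15:40–16:00.
Zara ∩ Rania ∩ Emeka: 10:10–11:20, 15:40–16:00.
Restricted to 09:10–15:00: 10:10–11:20.
Windows ≥ 20 min: 10:10–11:20.
That's 1 window.

1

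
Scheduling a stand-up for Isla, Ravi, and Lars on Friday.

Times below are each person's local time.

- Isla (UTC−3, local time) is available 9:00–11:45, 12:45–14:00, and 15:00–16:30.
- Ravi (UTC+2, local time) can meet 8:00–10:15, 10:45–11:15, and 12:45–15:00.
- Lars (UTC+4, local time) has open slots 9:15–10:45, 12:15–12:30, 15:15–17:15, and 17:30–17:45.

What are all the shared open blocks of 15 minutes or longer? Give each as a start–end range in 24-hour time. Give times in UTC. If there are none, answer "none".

12:00–13:00

Isla → UTC: 12:00–14:45, 15:45–17:00, 18:00–19:30.
Ravi → UTC: 06:00–08:15, 08:45–09:15, 10:45–13:00.
Lars → UTC: 05:15–06:45, 08:15–08:30, 11:15–13:15, 13:30–13:45.
Isla ∩ Ravi: 12:00–13:00.
Isla ∩ Ravi ∩ Lars: 12:00–13:00.
Windows ≥ 15 min: 12:00–13:00.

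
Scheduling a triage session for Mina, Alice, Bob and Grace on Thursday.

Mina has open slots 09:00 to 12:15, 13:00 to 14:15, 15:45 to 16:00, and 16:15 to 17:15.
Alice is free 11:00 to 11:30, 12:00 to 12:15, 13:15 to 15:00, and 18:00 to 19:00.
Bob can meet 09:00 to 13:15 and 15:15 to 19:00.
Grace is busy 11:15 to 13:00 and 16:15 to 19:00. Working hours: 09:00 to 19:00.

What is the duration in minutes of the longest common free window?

Grace free within 09:00–19:00: 09:00–11:15, 13:00–16:15.
Mina ∩ Alice: 11:00–11:30, 12:00–12:15, 13:15–14:15.
Mina ∩ Alice ∩ Bob: 11:00–11:30, 12:00–12:15.
Mina ∩ Alice ∩ Bob ∩ Grace: 11:00–11:15.
Single common window of 15 minutes.

15 minutes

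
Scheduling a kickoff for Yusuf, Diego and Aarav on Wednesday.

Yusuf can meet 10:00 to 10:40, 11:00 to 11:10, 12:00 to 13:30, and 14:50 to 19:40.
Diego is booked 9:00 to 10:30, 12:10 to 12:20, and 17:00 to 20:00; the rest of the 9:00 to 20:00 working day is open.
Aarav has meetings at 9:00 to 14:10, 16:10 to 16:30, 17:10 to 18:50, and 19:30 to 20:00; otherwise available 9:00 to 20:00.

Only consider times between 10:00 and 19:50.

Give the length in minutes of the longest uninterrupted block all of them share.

Diego free within 09:00–20:00: 10:30–12:10, 12:20–17:00.
Aarav free within 09:00–20:00: 14:10–16:10, 16:30–17:10, 18:50–19:30.
Yusuf ∩ Diego: 10:30–10:40, 11:00–11:10, 12:00–12:10, 12:20–13:30, 14:50–17:00.
Yusuf ∩ Diego ∩ Aarav: 14:50–16:10, 16:30–17:00.
Restricted to 10:00–19:50: 14:50–16:10, 16:30–17:00.
Common window lengths: 80, 30 min; longest is 80.

80 minutes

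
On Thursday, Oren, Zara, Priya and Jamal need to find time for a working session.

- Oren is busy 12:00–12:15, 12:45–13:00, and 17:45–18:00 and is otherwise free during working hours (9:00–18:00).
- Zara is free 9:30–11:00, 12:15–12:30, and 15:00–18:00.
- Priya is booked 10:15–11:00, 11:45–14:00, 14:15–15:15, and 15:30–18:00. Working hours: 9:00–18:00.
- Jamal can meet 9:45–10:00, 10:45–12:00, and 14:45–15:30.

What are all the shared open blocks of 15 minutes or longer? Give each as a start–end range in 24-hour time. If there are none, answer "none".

09:45–10:00, 15:15–15:30

Oren free within 09:00–18:00: 09:00–12:00, 12:15–12:45, 13:00–17:45.
Priya free within 09:00–18:00: 09:00–10:15, 11:00–11:45, 14:00–14:15, 15:15–15:30.
Oren ∩ Zara: 09:30–11:00, 12:15–12:30, 15:00–17:45.
Oren ∩ Zara ∩ Priya: 09:30–10:15, 15:15–15:30.
Oren ∩ Zara ∩ Priya ∩ Jamal: 09:45–10:00, 15:15–15:30.
Windows ≥ 15 min: 09:45–10:00, 15:15–15:30.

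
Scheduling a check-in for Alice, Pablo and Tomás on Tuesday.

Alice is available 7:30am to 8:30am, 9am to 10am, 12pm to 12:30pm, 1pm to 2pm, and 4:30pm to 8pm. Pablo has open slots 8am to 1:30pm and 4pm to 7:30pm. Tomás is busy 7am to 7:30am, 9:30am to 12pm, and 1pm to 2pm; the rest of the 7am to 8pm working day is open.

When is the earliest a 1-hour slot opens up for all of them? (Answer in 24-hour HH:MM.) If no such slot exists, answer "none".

Tomás free within 07:00–20:00: 07:30–09:30, 12:00–13:00, 14:00–20:00.
Alice ∩ Pablo: 08:00–08:30, 09:00–10:00, 12:00–12:30, 13:00–13:30, 16:30–19:30.
Alice ∩ Pablo ∩ Tomás: 08:00–08:30, 09:00–09:30, 12:00–12:30, 16:30–19:30.
Windows ≥ 60 min: 16:30–19:30.
Earliest such window starts at 16:30.

16:30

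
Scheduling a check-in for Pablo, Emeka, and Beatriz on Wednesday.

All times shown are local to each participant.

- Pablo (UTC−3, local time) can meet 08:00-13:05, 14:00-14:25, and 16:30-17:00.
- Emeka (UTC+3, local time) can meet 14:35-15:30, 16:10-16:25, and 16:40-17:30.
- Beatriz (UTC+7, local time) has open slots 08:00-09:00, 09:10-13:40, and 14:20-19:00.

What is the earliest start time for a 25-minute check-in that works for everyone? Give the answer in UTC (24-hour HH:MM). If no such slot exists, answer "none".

11:35

Pablo → UTC: 11:00–16:05, 17:00–17:25, 19:30–20:00.
Emeka → UTC: 11:35–12:30, 13:10–13:25, 13:40–14:30.
Beatriz → UTC: 01:00–02:00, 02:10–06:40, 07:20–12:00.
Pablo ∩ Emeka: 11:35–12:30, 13:10–13:25, 13:40–14:30.
Pablo ∩ Emeka ∩ Beatriz: 11:35–12:00.
Windows ≥ 25 min: 11:35–12:00.
Earliest such window starts at 11:35.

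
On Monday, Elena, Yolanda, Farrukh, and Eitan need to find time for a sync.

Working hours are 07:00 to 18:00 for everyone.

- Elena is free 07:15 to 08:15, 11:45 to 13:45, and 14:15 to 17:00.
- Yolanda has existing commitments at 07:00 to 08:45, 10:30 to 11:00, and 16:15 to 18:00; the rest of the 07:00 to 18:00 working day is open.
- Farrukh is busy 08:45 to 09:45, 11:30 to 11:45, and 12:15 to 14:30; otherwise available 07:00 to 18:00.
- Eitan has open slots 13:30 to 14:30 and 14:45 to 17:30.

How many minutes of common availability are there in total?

90 minutes

Yolanda free within 07:00–18:00: 08:45–10:30, 11:00–16:15.
Farrukh free within 07:00–18:00: 07:00–08:45, 09:45–11:30, 11:45–12:15, 14:30–18:00.
Elena ∩ Yolanda: 11:45–13:45, 14:15–16:15.
Elena ∩ Yolanda ∩ Farrukh: 11:45–12:15, 14:30–16:15.
Elena ∩ Yolanda ∩ Farrukh ∩ Eitan: 14:45–16:15.
Total common minutes: 90.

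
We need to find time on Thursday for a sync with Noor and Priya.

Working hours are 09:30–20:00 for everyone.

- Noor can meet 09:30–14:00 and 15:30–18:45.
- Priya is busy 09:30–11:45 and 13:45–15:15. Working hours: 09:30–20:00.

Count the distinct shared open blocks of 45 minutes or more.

Priya free within 09:30–20:00: 11:45–13:45, 15:15–20:00.
Noor ∩ Priya: 11:45–13:45, 15:30–18:45.
Windows ≥ 45 min: 11:45–13:45, 15:30–18:45.
That's 2 windows.

2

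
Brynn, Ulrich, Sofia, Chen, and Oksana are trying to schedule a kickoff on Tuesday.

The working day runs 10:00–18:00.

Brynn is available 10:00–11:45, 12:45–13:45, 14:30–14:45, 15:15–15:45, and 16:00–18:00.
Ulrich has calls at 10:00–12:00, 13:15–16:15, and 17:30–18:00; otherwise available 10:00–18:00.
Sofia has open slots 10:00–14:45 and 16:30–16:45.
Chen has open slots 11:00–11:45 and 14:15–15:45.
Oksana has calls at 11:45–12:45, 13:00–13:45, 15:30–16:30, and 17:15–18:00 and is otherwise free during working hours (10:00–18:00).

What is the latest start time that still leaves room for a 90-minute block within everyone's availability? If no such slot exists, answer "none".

Ulrich free within 10:00–18:00: 12:00–13:15, 16:15–17:30.
Oksana free within 10:00–18:00: 10:00–11:45, 12:45–13:00, 13:45–15:30, 16:30–17:15.
Brynn ∩ Ulrich: 12:45–13:15, 16:15–17:30.
Brynn ∩ Ulrich ∩ Sofia: 12:45–13:15, 16:30–16:45.
Brynn ∩ Ulrich ∩ Sofia ∩ Chen: (none).
Brynn ∩ Ulrich ∩ Sofia ∩ Chen ∩ Oksana: (none).
Windows ≥ 90 min: (none).

none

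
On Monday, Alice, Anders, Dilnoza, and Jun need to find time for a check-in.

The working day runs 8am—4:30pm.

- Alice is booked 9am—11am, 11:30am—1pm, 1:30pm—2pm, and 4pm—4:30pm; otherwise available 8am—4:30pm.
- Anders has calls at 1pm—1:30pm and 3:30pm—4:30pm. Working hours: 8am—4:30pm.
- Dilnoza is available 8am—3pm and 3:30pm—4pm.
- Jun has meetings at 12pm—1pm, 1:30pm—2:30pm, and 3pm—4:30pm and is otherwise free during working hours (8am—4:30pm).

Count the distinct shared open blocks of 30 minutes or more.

3

Alice free within 08:00–16:30: 08:00–09:00, 11:00–11:30, 13:00–13:30, 14:00–16:00.
Anders free within 08:00–16:30: 08:00–13:00, 13:30–15:30.
Jun free within 08:00–16:30: 08:00–12:00, 13:00–13:30, 14:30–15:00.
Alice ∩ Anders: 08:00–09:00, 11:00–11:30, 14:00–15:30.
Alice ∩ Anders ∩ Dilnoza: 08:00–09:00, 11:00–11:30, 14:00–15:00.
Alice ∩ Anders ∩ Dilnoza ∩ Jun: 08:00–09:00, 11:00–11:30, 14:30–15:00.
Windows ≥ 30 min: 08:00–09:00, 11:00–11:30, 14:30–15:00.
That's 3 windows.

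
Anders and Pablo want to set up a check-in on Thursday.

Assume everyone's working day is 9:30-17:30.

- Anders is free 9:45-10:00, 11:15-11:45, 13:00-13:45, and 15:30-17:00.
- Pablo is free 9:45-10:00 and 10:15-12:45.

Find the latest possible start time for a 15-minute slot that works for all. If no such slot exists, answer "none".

11:30

Anders ∩ Pablo: 09:45–10:00, 11:15–11:45.
Windows ≥ 15 min: 09:45–10:00, 11:15–11:45.
Latest start in the last window 11:15–11:45 is 11:45 − 15 min = 11:30.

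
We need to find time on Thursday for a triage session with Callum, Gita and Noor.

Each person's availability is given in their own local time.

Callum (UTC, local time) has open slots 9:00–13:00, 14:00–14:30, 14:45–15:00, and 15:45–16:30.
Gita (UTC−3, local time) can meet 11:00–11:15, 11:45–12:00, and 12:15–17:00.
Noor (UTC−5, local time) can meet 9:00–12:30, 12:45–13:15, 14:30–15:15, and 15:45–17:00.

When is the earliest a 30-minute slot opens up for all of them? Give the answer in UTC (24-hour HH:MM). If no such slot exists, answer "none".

15:45

Callum → UTC: 09:00–13:00, 14:00–14:30, 14:45–15:00, 15:45–16:30.
Gita → UTC: 14:00–14:15, 14:45–15:00, 15:15–20:00.
Noor → UTC: 14:00–17:30, 17:45–18:15, 19:30–20:15, 20:45–22:00.
Callum ∩ Gita: 14:00–14:15, 14:45–15:00, 15:45–16:30.
Callum ∩ Gita ∩ Noor: 14:00–14:15, 14:45–15:00, 15:45–16:30.
Windows ≥ 30 min: 15:45–16:30.
Earliest such window starts at 15:45.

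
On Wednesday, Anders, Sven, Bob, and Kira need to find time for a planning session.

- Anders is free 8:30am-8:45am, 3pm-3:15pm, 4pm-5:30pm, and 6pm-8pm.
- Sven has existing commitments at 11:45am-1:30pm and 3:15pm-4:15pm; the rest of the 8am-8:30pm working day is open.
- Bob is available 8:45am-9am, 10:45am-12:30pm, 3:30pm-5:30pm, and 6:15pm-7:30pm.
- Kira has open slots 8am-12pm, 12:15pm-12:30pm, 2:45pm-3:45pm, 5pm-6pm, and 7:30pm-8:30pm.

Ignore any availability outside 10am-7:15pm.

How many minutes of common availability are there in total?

Sven free within 08:00–20:30: 08:00–11:45, 13:30–15:15, 16:15–20:30.
Anders ∩ Sven: 08:30–08:45, 15:00–15:15, 16:15–17:30, 18:00–20:00.
Anders ∩ Sven ∩ Bob: 16:15–17:30, 18:15–19:30.
Anders ∩ Sven ∩ Bob ∩ Kira: 17:00–17:30.
Restricted to 10:00–19:15: 17:00–17:30.
Total common minutes: 30.

30 minutes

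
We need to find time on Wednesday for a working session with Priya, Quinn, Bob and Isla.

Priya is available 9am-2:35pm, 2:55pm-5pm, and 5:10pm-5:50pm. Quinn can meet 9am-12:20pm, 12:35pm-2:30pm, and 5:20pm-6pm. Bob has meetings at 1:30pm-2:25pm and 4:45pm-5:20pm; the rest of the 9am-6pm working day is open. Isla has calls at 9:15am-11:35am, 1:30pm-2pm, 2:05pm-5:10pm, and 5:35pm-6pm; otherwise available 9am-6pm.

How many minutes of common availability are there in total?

130 minutes

Bob free within 09:00–18:00: 09:00–13:30, 14:25–16:45, 17:20–18:00.
Isla free within 09:00–18:00: 09:00–09:15, 11:35–13:30, 14:00–14:05, 17:10–17:35.
Priya ∩ Quinn: 09:00–12:20, 12:35–14:30, 17:20–17:50.
Priya ∩ Quinn ∩ Bob: 09:00–12:20, 12:35–13:30, 14:25–14:30, 17:20–17:50.
Priya ∩ Quinn ∩ Bob ∩ Isla: 09:00–09:15, 11:35–12:20, 12:35–13:30, 17:20–17:35.
Total common minutes: 15 + 45 + 55 + 15 = 130.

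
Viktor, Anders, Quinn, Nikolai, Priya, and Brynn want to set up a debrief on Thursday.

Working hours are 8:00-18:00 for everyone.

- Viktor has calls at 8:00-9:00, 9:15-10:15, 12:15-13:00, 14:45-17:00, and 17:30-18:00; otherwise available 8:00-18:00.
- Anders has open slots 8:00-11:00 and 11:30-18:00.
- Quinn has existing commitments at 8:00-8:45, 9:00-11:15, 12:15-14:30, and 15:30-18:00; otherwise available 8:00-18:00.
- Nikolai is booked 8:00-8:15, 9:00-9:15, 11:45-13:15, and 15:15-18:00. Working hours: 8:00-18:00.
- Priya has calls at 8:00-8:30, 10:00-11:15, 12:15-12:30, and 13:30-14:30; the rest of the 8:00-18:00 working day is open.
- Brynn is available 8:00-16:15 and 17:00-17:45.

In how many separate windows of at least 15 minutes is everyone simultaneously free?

2

Viktor free within 08:00–18:00: 09:00–09:15, 10:15–12:15, 13:00–14:45, 17:00–17:30.
Quinn free within 08:00–18:00: 08:45–09:00, 11:15–12:15, 14:30–15:30.
Nikolai free within 08:00–18:00: 08:15–09:00, 09:15–11:45, 13:15–15:15.
Priya free within 08:00–18:00: 08:30–10:00, 11:15–12:15, 12:30–13:30, 14:30–18:00.
Viktor ∩ Anders: 09:00–09:15, 10:15–11:00, 11:30–12:15, 13:00–14:45, 17:00–17:30.
Viktor ∩ Anders ∩ Quinn: 11:30–12:15, 14:30–14:45.
Viktor ∩ Anders ∩ Quinn ∩ Nikolai: 11:30–11:45, 14:30–14:45.
Viktor ∩ Anders ∩ Quinn ∩ Nikolai ∩ Priya: 11:30–11:45, 14:30–14:45.
Viktor ∩ Anders ∩ Quinn ∩ Nikolai ∩ Priya ∩ Brynn: 11:30–11:45, 14:30–14:45.
Windows ≥ 15 min: 11:30–11:45, 14:30–14:45.
That's 2 windows.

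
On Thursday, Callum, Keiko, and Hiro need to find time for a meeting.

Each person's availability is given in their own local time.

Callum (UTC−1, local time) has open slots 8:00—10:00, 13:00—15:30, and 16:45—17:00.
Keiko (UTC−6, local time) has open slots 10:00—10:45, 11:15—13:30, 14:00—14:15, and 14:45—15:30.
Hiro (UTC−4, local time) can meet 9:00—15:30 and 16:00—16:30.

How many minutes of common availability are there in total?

45 minutes

Callum → UTC: 09:00–11:00, 14:00–16:30, 17:45–18:00.
Keiko → UTC: 16:00–16:45, 17:15–19:30, 20:00–20:15, 20:45–21:30.
Hiro → UTC: 13:00–19:30, 20:00–20:30.
Callum ∩ Keiko: 16:00–16:30, 17:45–18:00.
Callum ∩ Keiko ∩ Hiro: 16:00–16:30, 17:45–18:00.
Total common minutes: 30 + 15 = 45.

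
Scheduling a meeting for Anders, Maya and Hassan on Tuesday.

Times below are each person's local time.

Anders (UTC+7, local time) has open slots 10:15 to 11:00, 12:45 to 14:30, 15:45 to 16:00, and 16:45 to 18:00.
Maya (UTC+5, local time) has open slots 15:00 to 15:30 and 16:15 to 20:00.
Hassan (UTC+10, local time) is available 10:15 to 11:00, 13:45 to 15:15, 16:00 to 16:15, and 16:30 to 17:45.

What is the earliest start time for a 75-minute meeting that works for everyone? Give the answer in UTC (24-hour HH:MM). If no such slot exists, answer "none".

none

Anders → UTC: 03:15–04:00, 05:45–07:30, 08:45–09:00, 09:45–11:00.
Maya → UTC: 10:00–10:30, 11:15–15:00.
Hassan → UTC: 00:15–01:00, 03:45–05:15, 06:00–06:15, 06:30–07:45.
Anders ∩ Maya: 10:00–10:30.
Anders ∩ Maya ∩ Hassan: (none).
Windows ≥ 75 min: (none).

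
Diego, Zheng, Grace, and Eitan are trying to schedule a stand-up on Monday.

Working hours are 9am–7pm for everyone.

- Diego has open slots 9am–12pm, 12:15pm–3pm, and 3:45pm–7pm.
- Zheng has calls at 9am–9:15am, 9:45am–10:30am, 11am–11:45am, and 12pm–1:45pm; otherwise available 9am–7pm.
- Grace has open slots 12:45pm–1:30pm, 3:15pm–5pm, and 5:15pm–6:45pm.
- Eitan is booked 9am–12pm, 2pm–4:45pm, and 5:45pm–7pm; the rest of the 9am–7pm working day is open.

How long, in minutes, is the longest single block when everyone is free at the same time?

30 minutes

Zheng free within 09:00–19:00: 09:15–09:45, 10:30–11:00, 11:45–12:00, 13:45–19:00.
Eitan free within 09:00–19:00: 12:00–14:00, 16:45–17:45.
Diego ∩ Zheng: 09:15–09:45, 10:30–11:00, 11:45–12:00, 13:45–15:00, 15:45–19:00.
Diego ∩ Zheng ∩ Grace: 15:45–17:00, 17:15–18:45.
Diego ∩ Zheng ∩ Grace ∩ Eitan: 16:45–17:00, 17:15–17:45.
Common window lengths: 15, 30 min; longest is 30.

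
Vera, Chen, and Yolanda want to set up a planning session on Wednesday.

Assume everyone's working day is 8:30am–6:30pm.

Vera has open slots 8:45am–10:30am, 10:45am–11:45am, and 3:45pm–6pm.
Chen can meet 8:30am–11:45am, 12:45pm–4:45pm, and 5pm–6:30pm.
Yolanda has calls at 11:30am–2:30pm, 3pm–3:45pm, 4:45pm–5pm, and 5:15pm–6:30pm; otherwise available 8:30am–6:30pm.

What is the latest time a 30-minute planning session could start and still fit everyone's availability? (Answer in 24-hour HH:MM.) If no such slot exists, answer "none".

16:15

Yolanda free within 08:30–18:30: 08:30–11:30, 14:30–15:00, 15:45–16:45, 17:00–17:15.
Vera ∩ Chen: 08:45–10:30, 10:45–11:45, 15:45–16:45, 17:00–18:00.
Vera ∩ Chen ∩ Yolanda: 08:45–10:30, 10:45–11:30, 15:45–16:45, 17:00–17:15.
Windows ≥ 30 min: 08:45–10:30, 10:45–11:30, 15:45–16:45.
Latest start in the last window 15:45–16:45 is 16:45 − 30 min = 16:15.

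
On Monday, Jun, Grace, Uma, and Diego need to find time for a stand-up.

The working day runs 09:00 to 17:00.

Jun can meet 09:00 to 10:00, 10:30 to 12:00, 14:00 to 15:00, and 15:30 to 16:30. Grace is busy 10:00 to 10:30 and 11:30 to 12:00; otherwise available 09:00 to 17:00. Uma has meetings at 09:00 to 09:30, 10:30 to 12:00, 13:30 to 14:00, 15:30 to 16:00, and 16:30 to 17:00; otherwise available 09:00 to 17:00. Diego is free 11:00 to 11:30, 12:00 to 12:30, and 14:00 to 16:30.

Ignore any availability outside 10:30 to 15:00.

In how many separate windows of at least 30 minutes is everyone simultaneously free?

Grace free within 09:00–17:00: 09:00–10:00, 10:30–11:30, 12:00–17:00.
Uma free within 09:00–17:00: 09:30–10:30, 12:00–13:30, 14:00–15:30, 16:00–16:30.
Jun ∩ Grace: 09:00–10:00, 10:30–11:30, 14:00–15:00, 15:30–16:30.
Jun ∩ Grace ∩ Uma: 09:30–10:00, 14:00–15:00, 16:00–16:30.
Jun ∩ Grace ∩ Uma ∩ Diego: 14:00–15:00, 16:00–16:30.
Restricted to 10:30–15:00: 14:00–15:00.
Windows ≥ 30 min: 14:00–15:00.
That's 1 window.

1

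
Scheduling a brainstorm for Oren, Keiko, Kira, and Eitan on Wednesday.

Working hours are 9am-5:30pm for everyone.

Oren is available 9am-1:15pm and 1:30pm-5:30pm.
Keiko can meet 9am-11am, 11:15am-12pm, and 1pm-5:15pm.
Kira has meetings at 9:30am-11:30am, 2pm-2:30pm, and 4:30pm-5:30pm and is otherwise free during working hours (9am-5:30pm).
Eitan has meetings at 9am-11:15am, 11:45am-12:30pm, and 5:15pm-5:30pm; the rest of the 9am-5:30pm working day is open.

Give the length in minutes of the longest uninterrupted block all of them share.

120 minutes

Kira free within 09:00–17:30: 09:00–09:30, 11:30–14:00, 14:30–16:30.
Eitan free within 09:00–17:30: 11:15–11:45, 12:30–17:15.
Oren ∩ Keiko: 09:00–11:00, 11:15–12:00, 13:00–13:15, 13:30–17:15.
Oren ∩ Keiko ∩ Kira: 09:00–09:30, 11:30–12:00, 13:00–13:15, 13:30–14:00, 14:30–16:30.
Oren ∩ Keiko ∩ Kira ∩ Eitan: 11:30–11:45, 13:00–13:15, 13:30–14:00, 14:30–16:30.
Common window lengths: 15, 15, 30, 120 min; longest is 120.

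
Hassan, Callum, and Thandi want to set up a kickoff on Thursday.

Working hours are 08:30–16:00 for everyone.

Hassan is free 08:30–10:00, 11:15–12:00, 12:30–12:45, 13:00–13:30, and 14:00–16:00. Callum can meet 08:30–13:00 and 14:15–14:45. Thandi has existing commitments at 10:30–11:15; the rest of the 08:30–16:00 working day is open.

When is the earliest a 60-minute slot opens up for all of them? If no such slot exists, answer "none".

08:30

Thandi free within 08:30–16:00: 08:30–10:30, 11:15–16:00.
Hassan ∩ Callum: 08:30–10:00, 11:15–12:00, 12:30–12:45, 14:15–14:45.
Hassan ∩ Callum ∩ Thandi: 08:30–10:00, 11:15–12:00, 12:30–12:45, 14:15–14:45.
Windows ≥ 60 min: 08:30–10:00.
Earliest such window starts at 08:30.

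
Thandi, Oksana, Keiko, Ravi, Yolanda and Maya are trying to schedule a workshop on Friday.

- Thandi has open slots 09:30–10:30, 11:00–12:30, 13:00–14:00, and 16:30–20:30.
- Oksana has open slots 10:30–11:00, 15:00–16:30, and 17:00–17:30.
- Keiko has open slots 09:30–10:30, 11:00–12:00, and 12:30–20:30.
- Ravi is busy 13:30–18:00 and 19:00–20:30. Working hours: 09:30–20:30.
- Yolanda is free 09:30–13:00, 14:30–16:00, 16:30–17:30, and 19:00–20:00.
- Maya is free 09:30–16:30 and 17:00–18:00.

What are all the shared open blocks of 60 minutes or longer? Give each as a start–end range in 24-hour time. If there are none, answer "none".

Ravi free within 09:30–20:30: 09:30–13:30, 18:00–19:00.
Thandi ∩ Oksana: 17:00–17:30.
Thandi ∩ Oksana ∩ Keiko: 17:00–17:30.
Thandi ∩ Oksana ∩ Keiko ∩ Ravi: (none).
Thandi ∩ Oksana ∩ Keiko ∩ Ravi ∩ Yolanda: (none).
Thandi ∩ Oksana ∩ Keiko ∩ Ravi ∩ Yolanda ∩ Maya: (none).
Windows ≥ 60 min: (none).

none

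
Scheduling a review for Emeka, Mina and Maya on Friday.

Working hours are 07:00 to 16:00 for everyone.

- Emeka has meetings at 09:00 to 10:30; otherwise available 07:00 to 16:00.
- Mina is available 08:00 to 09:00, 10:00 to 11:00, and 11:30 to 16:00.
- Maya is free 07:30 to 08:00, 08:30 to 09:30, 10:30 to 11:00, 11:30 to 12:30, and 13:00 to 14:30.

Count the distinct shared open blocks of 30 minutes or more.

4

Emeka free within 07:00–16:00: 07:00–09:00, 10:30–16:00.
Emeka ∩ Mina: 08:00–09:00, 10:30–11:00, 11:30–16:00.
Emeka ∩ Mina ∩ Maya: 08:30–09:00, 10:30–11:00, 11:30–12:30, 13:00–14:30.
Windows ≥ 30 min: 08:30–09:00, 10:30–11:00, 11:30–12:30, 13:00–14:30.
That's 4 windows.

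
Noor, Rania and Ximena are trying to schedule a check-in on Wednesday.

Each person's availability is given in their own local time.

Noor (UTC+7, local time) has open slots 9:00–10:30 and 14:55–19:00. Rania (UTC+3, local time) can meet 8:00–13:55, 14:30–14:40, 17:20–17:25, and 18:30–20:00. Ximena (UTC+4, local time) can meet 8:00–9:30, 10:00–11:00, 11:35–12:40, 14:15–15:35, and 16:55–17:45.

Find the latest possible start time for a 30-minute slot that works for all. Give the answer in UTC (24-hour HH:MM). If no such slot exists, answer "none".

Noor → UTC: 02:00–03:30, 07:55–12:00.
Rania → UTC: 05:00–10:55, 11:30–11:40, 14:20–14:25, 15:30–17:00.
Ximena → UTC: 04:00–05:30, 06:00–07:00, 07:35–08:40, 10:15–11:35, 12:55–13:45.
Noor ∩ Rania: 07:55–10:55, 11:30–11:40.
Noor ∩ Rania ∩ Ximena: 07:55–08:40, 10:15–10:55, 11:30–11:35.
Windows ≥ 30 min: 07:55–08:40, 10:15–10:55.
Latest start in the last window 10:15–10:55 is 10:55 − 30 min = 10:25.

10:25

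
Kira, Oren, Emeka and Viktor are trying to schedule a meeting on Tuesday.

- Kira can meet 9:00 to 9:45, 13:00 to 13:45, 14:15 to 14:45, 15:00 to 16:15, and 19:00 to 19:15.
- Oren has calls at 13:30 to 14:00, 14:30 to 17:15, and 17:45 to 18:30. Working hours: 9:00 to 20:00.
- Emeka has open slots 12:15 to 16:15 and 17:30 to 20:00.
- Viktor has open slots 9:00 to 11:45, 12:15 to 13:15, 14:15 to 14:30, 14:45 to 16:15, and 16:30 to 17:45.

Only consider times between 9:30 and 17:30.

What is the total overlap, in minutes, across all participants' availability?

30 minutes

Oren free within 09:00–20:00: 09:00–13:30, 14:00–14:30, 17:15–17:45, 18:30–20:00.
Kira ∩ Oren: 09:00–09:45, 13:00–13:30, 14:15–14:30, 19:00–19:15.
Kira ∩ Oren ∩ Emeka: 13:00–13:30, 14:15–14:30, 19:00–19:15.
Kira ∩ Oren ∩ Emeka ∩ Viktor: 13:00–13:15, 14:15–14:30.
Restricted to 09:30–17:30: 13:00–13:15, 14:15–14:30.
Total common minutes: 15 + 15 = 30.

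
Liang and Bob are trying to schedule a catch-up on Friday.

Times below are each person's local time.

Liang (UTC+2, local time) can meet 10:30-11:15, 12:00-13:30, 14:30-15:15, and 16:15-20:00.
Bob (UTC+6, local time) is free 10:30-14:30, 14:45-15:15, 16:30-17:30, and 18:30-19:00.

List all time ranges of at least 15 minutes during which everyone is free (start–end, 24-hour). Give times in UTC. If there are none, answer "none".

08:45–09:15, 10:30–11:30, 12:30–13:00

Liang → UTC: 08:30–09:15, 10:00–11:30, 12:30–13:15, 14:15–18:00.
Bob → UTC: 04:30–08:30, 08:45–09:15, 10:30–11:30, 12:30–13:00.
Liang ∩ Bob: 08:45–09:15, 10:30–11:30, 12:30–13:00.
Windows ≥ 15 min: 08:45–09:15, 10:30–11:30, 12:30–13:00.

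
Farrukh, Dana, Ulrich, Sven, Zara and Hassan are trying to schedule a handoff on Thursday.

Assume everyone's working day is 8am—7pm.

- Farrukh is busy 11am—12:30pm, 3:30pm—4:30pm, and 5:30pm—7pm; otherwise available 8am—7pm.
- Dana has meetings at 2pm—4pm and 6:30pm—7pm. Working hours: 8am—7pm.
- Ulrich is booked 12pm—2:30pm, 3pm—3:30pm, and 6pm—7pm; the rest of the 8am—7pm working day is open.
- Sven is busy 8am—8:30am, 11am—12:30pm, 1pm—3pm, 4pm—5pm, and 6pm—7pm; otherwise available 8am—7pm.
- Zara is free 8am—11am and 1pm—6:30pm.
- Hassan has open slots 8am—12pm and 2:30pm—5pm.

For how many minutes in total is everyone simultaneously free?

150 minutes

Farrukh free within 08:00–19:00: 08:00–11:00, 12:30–15:30, 16:30–17:30.
Dana free within 08:00–19:00: 08:00–14:00, 16:00–18:30.
Ulrich free within 08:00–19:00: 08:00–12:00, 14:30–15:00, 15:30–18:00.
Sven free within 08:00–19:00: 08:30–11:00, 12:30–13:00, 15:00–16:00, 17:00–18:00.
Farrukh ∩ Dana: 08:00–11:00, 12:30–14:00, 16:30–17:30.
Farrukh ∩ Dana ∩ Ulrich: 08:00–11:00, 16:30–17:30.
Farrukh ∩ Dana ∩ Ulrich ∩ Sven: 08:30–11:00, 17:00–17:30.
Farrukh ∩ Dana ∩ Ulrich ∩ Sven ∩ Zara: 08:30–11:00, 17:00–17:30.
Farrukh ∩ Dana ∩ Ulrich ∩ Sven ∩ Zara ∩ Hassan: 08:30–11:00.
Total common minutes: 150.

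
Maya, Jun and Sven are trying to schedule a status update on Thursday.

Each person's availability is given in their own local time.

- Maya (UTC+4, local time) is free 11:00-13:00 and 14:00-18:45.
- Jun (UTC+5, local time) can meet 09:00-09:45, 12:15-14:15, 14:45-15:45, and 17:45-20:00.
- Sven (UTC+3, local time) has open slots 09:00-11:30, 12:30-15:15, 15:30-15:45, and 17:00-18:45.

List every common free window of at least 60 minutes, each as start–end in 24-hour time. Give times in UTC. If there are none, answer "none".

07:15–08:30

Maya → UTC: 07:00–09:00, 10:00–14:45.
Jun → UTC: 04:00–04:45, 07:15–09:15, 09:45–10:45, 12:45–15:00.
Sven → UTC: 06:00–08:30, 09:30–12:15, 12:30–12:45, 14:00–15:45.
Maya ∩ Jun: 07:15–09:00, 10:00–10:45, 12:45–14:45.
Maya ∩ Jun ∩ Sven: 07:15–08:30, 10:00–10:45, 14:00–14:45.
Windows ≥ 60 min: 07:15–08:30.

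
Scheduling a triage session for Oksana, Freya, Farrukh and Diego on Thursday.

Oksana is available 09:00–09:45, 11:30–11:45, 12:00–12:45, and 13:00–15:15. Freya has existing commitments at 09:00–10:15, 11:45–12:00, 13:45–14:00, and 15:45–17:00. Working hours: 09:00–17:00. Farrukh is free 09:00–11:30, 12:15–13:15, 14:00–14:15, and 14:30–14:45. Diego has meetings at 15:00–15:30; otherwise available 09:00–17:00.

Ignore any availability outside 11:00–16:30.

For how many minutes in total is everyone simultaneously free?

Freya free within 09:00–17:00: 10:15–11:45, 12:00–13:45, 14:00–15:45.
Diego free within 09:00–17:00: 09:00–15:00, 15:30–17:00.
Oksana ∩ Freya: 11:30–11:45, 12:00–12:45, 13:00–13:45, 14:00–15:15.
Oksana ∩ Freya ∩ Farrukh: 12:15–12:45, 13:00–13:15, 14:00–14:15, 14:30–14:45.
Oksana ∩ Freya ∩ Farrukh ∩ Diego: 12:15–12:45, 13:00–13:15, 14:00–14:15, 14:30–14:45.
Restricted to 11:00–16:30: 12:15–12:45, 13:00–13:15, 14:00–14:15, 14:30–14:45.
Total common minutes: 30 + 15 + 15 + 15 = 75.

75 minutes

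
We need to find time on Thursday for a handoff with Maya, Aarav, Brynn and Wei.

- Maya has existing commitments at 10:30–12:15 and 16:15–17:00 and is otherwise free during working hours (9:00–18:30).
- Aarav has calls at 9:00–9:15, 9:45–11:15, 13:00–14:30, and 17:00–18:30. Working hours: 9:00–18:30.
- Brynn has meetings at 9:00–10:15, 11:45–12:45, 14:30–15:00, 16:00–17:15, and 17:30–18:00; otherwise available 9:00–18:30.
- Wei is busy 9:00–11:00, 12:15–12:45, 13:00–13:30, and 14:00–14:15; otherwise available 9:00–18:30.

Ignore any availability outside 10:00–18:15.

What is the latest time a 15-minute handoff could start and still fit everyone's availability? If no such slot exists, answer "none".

15:45

Maya free within 09:00–18:30: 09:00–10:30, 12:15–16:15, 17:00–18:30.
Aarav free within 09:00–18:30: 09:15–09:45, 11:15–13:00, 14:30–17:00.
Brynn free within 09:00–18:30: 10:15–11:45, 12:45–14:30, 15:00–16:00, 17:15–17:30, 18:00–18:30.
Wei free within 09:00–18:30: 11:00–12:15, 12:45–13:00, 13:30–14:00, 14:15–18:30.
Maya ∩ Aarav: 09:15–09:45, 12:15–13:00, 14:30–16:15.
Maya ∩ Aarav ∩ Brynn: 12:45–13:00, 15:00–16:00.
Maya ∩ Aarav ∩ Brynn ∩ Wei: 12:45–13:00, 15:00–16:00.
Restricted to 10:00–18:15: 12:45–13:00, 15:00–16:00.
Windows ≥ 15 min: 12:45–13:00, 15:00–16:00.
Latest start in the last window 15:00–16:00 is 16:00 − 15 min = 15:45.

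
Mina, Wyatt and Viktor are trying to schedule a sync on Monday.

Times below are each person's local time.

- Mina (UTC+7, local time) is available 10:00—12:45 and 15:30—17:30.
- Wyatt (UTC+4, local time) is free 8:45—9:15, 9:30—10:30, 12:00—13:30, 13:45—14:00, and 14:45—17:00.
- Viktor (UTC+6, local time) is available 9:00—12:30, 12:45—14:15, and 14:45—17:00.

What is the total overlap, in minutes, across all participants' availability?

105 minutes

Mina → UTC: 03:00–05:45, 08:30–10:30.
Wyatt → UTC: 04:45–05:15, 05:30–06:30, 08:00–09:30, 09:45–10:00, 10:45–13:00.
Viktor → UTC: 03:00–06:30, 06:45–08:15, 08:45–11:00.
Mina ∩ Wyatt: 04:45–05:15, 05:30–05:45, 08:30–09:30, 09:45–10:00.
Mina ∩ Wyatt ∩ Viktor: 04:45–05:15, 05:30–05:45, 08:45–09:30, 09:45–10:00.
Total common minutes: 30 + 15 + 45 + 15 = 105.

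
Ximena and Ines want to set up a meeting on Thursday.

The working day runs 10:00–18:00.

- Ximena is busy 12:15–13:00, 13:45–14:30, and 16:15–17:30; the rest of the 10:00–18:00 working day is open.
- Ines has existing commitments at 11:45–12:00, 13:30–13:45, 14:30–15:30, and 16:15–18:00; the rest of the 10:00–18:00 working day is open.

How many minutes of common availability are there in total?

Ximena free within 10:00–18:00: 10:00–12:15, 13:00–13:45, 14:30–16:15, 17:30–18:00.
Ines free within 10:00–18:00: 10:00–11:45, 12:00–13:30, 13:45–14:30, 15:30–16:15.
Ximena ∩ Ines: 10:00–11:45, 12:00–12:15, 13:00–13:30, 15:30–16:15.
Total common minutes: 105 + 15 + 30 + 45 = 195.

195 minutes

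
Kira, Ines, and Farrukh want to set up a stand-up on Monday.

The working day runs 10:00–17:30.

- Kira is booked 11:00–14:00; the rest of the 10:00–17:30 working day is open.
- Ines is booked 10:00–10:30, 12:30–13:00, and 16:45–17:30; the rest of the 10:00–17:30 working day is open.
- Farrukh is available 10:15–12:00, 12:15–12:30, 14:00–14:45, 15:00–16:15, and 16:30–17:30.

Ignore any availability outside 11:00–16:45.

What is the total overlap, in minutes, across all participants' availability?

Kira free within 10:00–17:30: 10:00–11:00, 14:00–17:30.
Ines free within 10:00–17:30: 10:30–12:30, 13:00–16:45.
Kira ∩ Ines: 10:30–11:00, 14:00–16:45.
Kira ∩ Ines ∩ Farrukh: 10:30–11:00, 14:00–14:45, 15:00–16:15, 16:30–16:45.
Restricted to 11:00–16:45: 14:00–14:45, 15:00–16:15, 16:30–16:45.
Total common minutes: 45 + 75 + 15 = 135.

135 minutes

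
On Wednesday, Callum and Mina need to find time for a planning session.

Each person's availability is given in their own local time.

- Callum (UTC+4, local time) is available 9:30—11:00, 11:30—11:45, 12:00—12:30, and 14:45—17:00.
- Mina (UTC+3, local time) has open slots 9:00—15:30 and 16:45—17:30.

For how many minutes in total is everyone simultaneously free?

210 minutes

Callum → UTC: 05:30–07:00, 07:30–07:45, 08:00–08:30, 10:45–13:00.
Mina → UTC: 06:00–12:30, 13:45–14:30.
Callum ∩ Mina: 06:00–07:00, 07:30–07:45, 08:00–08:30, 10:45–12:30.
Total common minutes: 60 + 15 + 30 + 105 = 210.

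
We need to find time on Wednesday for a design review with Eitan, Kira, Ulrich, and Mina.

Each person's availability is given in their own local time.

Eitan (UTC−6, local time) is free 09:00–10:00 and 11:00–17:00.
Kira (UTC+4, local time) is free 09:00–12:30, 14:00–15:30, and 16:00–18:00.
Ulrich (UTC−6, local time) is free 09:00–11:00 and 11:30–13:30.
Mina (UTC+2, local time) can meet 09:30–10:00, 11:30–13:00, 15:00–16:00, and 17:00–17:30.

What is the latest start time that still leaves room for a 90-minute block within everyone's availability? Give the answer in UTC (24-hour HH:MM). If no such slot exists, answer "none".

none

Eitan → UTC: 15:00–16:00, 17:00–23:00.
Kira → UTC: 05:00–08:30, 10:00–11:30, 12:00–14:00.
Ulrich → UTC: 15:00–17:00, 17:30–19:30.
Mina → UTC: 07:30–08:00, 09:30–11:00, 13:00–14:00, 15:00–15:30.
Eitan ∩ Kira: (none).
Eitan ∩ Kira ∩ Ulrich: (none).
Eitan ∩ Kira ∩ Ulrich ∩ Mina: (none).
Windows ≥ 90 min: (none).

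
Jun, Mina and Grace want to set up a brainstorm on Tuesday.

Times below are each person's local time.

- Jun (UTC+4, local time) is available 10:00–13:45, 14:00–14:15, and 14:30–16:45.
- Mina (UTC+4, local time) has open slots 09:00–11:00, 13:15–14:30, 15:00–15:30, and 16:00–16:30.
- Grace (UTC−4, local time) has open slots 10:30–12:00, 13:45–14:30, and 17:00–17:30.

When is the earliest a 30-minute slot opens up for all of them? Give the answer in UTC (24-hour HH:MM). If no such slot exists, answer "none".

none

Jun → UTC: 06:00–09:45, 10:00–10:15, 10:30–12:45.
Mina → UTC: 05:00–07:00, 09:15–10:30, 11:00–11:30, 12:00–12:30.
Grace → UTC: 14:30–16:00, 17:45–18:30, 21:00–21:30.
Jun ∩ Mina: 06:00–07:00, 09:15–09:45, 10:00–10:15, 11:00–11:30, 12:00–12:30.
Jun ∩ Mina ∩ Grace: (none).
Windows ≥ 30 min: (none).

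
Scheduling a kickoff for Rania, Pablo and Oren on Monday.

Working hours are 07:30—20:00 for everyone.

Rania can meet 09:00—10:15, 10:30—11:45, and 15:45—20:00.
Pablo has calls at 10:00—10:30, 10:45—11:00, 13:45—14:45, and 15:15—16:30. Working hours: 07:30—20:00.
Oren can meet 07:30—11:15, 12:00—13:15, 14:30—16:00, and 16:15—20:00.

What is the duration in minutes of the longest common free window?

210 minutes

Pablo free within 07:30–20:00: 07:30–10:00, 10:30–10:45, 11:00–13:45, 14:45–15:15, 16:30–20:00.
Rania ∩ Pablo: 09:00–10:00, 10:30–10:45, 11:00–11:45, 16:30–20:00.
Rania ∩ Pablo ∩ Oren: 09:00–10:00, 10:30–10:45, 11:00–11:15, 16:30–20:00.
Common window lengths: 60, 15, 15, 210 min; longest is 210.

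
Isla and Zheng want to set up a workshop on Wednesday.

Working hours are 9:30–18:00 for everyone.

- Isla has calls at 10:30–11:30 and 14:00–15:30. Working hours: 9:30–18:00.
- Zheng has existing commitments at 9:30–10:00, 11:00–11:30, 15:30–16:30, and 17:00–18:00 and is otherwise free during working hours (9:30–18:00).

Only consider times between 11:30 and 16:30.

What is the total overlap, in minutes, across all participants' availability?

Isla free within 09:30–18:00: 09:30–10:30, 11:30–14:00, 15:30–18:00.
Zheng free within 09:30–18:00: 10:00–11:00, 11:30–15:30, 16:30–17:00.
Isla ∩ Zheng: 10:00–10:30, 11:30–14:00, 16:30–17:00.
Restricted to 11:30–16:30: 11:30–14:00.
Total common minutes: 150.

150 minutes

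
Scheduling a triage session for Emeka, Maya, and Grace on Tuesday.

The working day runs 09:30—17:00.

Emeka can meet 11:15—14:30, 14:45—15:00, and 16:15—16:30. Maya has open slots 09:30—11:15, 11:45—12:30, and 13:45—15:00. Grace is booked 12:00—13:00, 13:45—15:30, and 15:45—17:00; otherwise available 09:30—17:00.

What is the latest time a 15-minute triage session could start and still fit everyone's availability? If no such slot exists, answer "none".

11:45

Grace free within 09:30–17:00: 09:30–12:00, 13:00–13:45, 15:30–15:45.
Emeka ∩ Maya: 11:45–12:30, 13:45–14:30, 14:45–15:00.
Emeka ∩ Maya ∩ Grace: 11:45–12:00.
Windows ≥ 15 min: 11:45–12:00.
Latest start in the last window 11:45–12:00 is 12:00 − 15 min = 11:45.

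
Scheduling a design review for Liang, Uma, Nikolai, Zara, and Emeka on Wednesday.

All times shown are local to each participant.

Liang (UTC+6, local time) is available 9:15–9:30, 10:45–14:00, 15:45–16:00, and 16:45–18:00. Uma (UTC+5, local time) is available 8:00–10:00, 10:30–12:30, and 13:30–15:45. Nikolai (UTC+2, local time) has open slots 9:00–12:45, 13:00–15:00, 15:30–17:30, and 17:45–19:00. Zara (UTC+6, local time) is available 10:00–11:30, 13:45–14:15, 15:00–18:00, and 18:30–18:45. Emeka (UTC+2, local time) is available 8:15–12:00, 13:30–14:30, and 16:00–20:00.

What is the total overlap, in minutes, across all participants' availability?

Liang → UTC: 03:15–03:30, 04:45–08:00, 09:45–10:00, 10:45–12:00.
Uma → UTC: 03:00–05:00, 05:30–07:30, 08:30–10:45.
Nikolai → UTC: 07:00–10:45, 11:00–13:00, 13:30–15:30, 15:45–17:00.
Zara → UTC: 04:00–05:30, 07:45–08:15, 09:00–12:00, 12:30–12:45.
Emeka → UTC: 06:15–10:00, 11:30–12:30, 14:00–18:00.
Liang ∩ Uma: 03:15–03:30, 04:45–05:00, 05:30–07:30, 09:45–10:00.
Liang ∩ Uma ∩ Nikolai: 07:00–07:30, 09:45–10:00.
Liang ∩ Uma ∩ Nikolai ∩ Zara: 09:45–10:00.
Liang ∩ Uma ∩ Nikolai ∩ Zara ∩ Emeka: 09:45–10:00.
Total common minutes: 15.

15 minutes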